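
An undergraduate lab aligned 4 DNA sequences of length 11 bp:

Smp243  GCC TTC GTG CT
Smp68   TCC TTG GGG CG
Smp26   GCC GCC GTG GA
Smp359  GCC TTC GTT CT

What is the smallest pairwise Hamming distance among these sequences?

1

Pairwise Hamming distances:
  Smp243 vs Smp68: 4
  Smp243 vs Smp26: 4
  Smp243 vs Smp359: 1
  Smp68 vs Smp26: 7
  Smp68 vs Smp359: 5
  Smp26 vs Smp359: 5
The smallest is 1, between Smp243 and Smp359.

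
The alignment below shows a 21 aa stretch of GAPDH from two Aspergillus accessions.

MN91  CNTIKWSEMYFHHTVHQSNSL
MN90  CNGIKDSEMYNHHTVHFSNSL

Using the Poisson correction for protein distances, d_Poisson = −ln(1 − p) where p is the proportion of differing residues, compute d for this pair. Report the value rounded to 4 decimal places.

Differing sites — 3:T/G; 6:W/D; 11:F/N; 17:Q/F.
p = 4/21 = 0.190476.
d = −ln(1 − 0.190476) = −ln(0.809524) = 0.2113.

0.2113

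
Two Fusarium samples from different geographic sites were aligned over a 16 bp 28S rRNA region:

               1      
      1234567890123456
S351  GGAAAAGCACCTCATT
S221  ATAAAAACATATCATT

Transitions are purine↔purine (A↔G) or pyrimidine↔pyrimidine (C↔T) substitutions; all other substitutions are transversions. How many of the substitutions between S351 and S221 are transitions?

3

Differing sites — 1:G/A (Ti); 2:G/T (Tv); 7:G/A (Ti); 10:C/T (Ti); 11:C/A (Tv).
Of the 5 differences, 3 transitions and 2 transversions, so the answer is 3.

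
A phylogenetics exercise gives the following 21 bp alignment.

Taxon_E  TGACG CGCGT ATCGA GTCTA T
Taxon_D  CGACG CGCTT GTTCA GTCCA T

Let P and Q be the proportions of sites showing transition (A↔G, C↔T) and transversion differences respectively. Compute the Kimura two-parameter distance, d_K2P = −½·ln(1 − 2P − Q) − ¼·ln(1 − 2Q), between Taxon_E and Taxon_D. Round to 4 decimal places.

Differing sites — 1:T/C (Ti); 9:G/T (Tv); 11:A/G (Ti); 13:C/T (Ti); 14:G/C (Tv); 19:T/C (Ti).
Of the 6 differences, 4 transitions and 2 transversions over 21 sites: P = 4/21 = 0.190476, Q = 2/21 = 0.095238.
d = −0.5·ln(0.523810) − 0.25·ln(0.809524) = −0.5·(-0.646626) − 0.25·(-0.211309) = 0.3761.

0.3761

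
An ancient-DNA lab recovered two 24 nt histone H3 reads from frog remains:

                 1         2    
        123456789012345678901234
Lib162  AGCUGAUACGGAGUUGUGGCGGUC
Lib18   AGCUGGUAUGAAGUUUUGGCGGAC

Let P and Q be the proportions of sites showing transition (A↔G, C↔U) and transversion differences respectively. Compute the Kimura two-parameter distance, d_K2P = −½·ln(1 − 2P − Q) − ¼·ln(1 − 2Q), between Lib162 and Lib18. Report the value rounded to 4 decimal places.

Mismatches occur at site 6 (A↔G, transition), site 9 (C↔U, transition), site 11 (G↔A, transition), site 16 (G↔U, transversion), site 23 (U↔A, transversion).
Of the 5 differences, 3 transitions and 2 transversions over 24 sites: P = 3/24 = 0.125000, Q = 2/24 = 0.083333.
d = −0.5·ln(0.666667) − 0.25·ln(0.833334) = −0.5·(-0.405465) − 0.25·(-0.182321) = 0.2483.

0.2483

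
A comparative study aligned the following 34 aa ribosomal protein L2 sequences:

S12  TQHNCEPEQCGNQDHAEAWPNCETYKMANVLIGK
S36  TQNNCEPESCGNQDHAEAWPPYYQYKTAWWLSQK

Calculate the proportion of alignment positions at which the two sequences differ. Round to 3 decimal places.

Mismatches occur at site 3 (H↔N), site 9 (Q↔S), site 21 (N↔P), site 22 (C↔Y), site 23 (E↔Y), site 24 (T↔Q), site 27 (M↔T), site 29 (N↔W), site 30 (V↔W), site 32 (I↔S), site 33 (G↔Q).
There are 11 differences over 34 sites, so p = 11/34 = 0.324.

0.324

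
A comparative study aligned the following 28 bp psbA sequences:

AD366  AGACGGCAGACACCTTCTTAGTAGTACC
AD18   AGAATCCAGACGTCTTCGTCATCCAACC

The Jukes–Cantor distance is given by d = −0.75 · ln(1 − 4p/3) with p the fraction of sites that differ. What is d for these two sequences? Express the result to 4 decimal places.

0.5565

Mismatches occur at site 4 (C/A), site 5 (G/T), site 6 (G/C), site 12 (A/G), site 13 (C/T), site 18 (T/G), site 20 (A/C), site 21 (G/A), site 23 (A/C), site 24 (G/C), site 25 (T/A).
p = 11/28 = 0.392857.
d = −0.75 · ln(1 − (4/3)·0.392857) = −0.75 · ln(0.476191) = −0.75 · (-0.741936) = 0.5565.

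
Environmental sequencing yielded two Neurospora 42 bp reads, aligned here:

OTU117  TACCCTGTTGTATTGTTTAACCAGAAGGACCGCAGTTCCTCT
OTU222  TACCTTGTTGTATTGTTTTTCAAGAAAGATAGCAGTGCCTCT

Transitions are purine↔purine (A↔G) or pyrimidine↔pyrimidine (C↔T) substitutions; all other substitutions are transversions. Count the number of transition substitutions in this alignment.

Differing sites — 5:C/T (Ti); 19:A/T (Tv); 20:A/T (Tv); 22:C/A (Tv); 27:G/A (Ti); 30:C/T (Ti); 31:C/A (Tv); 37:T/G (Tv).
Of the 8 differences, 3 transitions and 5 transversions, so the answer is 3.

3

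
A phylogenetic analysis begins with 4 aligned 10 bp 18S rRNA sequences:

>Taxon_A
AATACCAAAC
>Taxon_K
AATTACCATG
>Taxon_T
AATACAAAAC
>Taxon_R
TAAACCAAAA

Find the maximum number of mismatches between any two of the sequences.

Pairwise Hamming distances:
  Taxon_A vs Taxon_K: 5
  Taxon_A vs Taxon_T: 1
  Taxon_A vs Taxon_R: 3
  Taxon_K vs Taxon_T: 6
  Taxon_K vs Taxon_R: 7
  Taxon_T vs Taxon_R: 4
The largest is 7, between Taxon_K and Taxon_R.

7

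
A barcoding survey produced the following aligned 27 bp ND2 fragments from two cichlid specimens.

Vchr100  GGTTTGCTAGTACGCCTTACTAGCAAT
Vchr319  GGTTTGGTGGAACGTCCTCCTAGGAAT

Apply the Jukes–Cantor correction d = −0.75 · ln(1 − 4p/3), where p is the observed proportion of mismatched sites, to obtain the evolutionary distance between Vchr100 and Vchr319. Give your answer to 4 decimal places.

Mismatches occur at site 7 (C/G), site 9 (A/G), site 11 (T/A), site 15 (C/T), site 17 (T/C), site 19 (A/C), site 24 (C/G).
p = 7/27 = 0.259259.
d = −0.75 · ln(1 − (4/3)·0.259259) = −0.75 · ln(0.654321) = −0.75 · (-0.424157) = 0.3181.

0.3181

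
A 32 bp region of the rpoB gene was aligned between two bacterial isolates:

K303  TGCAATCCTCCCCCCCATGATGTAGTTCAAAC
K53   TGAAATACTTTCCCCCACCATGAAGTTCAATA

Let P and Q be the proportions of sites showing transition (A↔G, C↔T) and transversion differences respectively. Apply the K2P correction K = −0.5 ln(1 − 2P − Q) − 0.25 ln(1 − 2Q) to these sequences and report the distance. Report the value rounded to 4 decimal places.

The sequences differ at positions 3 (C/A, transversion), 7 (C/A, transversion), 10 (C/T, transition), 11 (C/T, transition), 18 (T/C, transition), 19 (G/C, transversion), 23 (T/A, transversion), 31 (A/T, transversion), 32 (C/A, transversion).
Of the 9 differences, 3 transitions and 6 transversions over 32 sites: P = 3/32 = 0.093750, Q = 6/32 = 0.187500.
d = −0.5·ln(0.625000) − 0.25·ln(0.625000) = −0.5·(-0.470004) − 0.25·(-0.470004) = 0.3525.

0.3525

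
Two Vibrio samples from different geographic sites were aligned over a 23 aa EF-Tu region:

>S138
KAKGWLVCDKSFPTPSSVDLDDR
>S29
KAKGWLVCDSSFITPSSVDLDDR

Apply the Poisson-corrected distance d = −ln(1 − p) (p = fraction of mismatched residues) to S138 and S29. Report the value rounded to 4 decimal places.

0.0910

The sequences differ at positions 10 (K/S), 13 (P/I).
p = 2/23 = 0.086957.
d = −ln(1 − 0.086957) = −ln(0.913043) = 0.0910.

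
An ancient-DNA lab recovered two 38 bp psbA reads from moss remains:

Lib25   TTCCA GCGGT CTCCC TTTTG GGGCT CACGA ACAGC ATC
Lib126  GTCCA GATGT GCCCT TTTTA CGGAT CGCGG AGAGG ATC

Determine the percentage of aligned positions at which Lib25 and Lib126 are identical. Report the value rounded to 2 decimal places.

65.79%

The sequences differ at positions 1 (T/G), 7 (C/A), 8 (G/T), 11 (C/G), 12 (T/C), 15 (C/T), 20 (G/A), 21 (G/C), 24 (C/A), 27 (A/G), 30 (A/G), 32 (C/G), 35 (C/G).
25 of the 38 sites match, so the percent identity is 25/38 × 100 = 65.79%.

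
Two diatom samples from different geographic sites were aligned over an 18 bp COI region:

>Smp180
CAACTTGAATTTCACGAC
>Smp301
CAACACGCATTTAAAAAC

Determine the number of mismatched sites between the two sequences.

Mismatches occur at site 5 (T↔A), site 6 (T↔C), site 8 (A↔C), site 13 (C↔A), site 15 (C↔A), site 16 (G↔A).
That gives 6 mismatches out of 18 aligned sites, so the Hamming distance is 6.

6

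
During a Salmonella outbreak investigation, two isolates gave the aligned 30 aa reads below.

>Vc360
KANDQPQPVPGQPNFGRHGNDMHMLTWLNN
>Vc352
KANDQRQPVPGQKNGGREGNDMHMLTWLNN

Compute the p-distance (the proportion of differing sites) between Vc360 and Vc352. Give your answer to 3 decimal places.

The sequences differ at positions 6 (P/R), 13 (P/K), 15 (F/G), 18 (H/E).
There are 4 differences over 30 sites, so p = 4/30 = 0.133.

0.133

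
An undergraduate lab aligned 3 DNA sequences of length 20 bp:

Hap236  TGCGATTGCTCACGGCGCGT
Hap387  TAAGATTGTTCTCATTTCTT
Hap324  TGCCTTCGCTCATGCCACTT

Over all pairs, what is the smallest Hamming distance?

7

Pairwise Hamming distances:
  Hap236 vs Hap387: 9
  Hap236 vs Hap324: 7
  Hap387 vs Hap324: 12
The smallest is 7, between Hap236 and Hap324.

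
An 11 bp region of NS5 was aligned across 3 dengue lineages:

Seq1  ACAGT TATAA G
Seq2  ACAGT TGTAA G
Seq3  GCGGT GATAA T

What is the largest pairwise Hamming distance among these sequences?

Pairwise Hamming distances:
  Seq1 vs Seq2: 1
  Seq1 vs Seq3: 4
  Seq2 vs Seq3: 5
The largest is 5, between Seq2 and Seq3.

5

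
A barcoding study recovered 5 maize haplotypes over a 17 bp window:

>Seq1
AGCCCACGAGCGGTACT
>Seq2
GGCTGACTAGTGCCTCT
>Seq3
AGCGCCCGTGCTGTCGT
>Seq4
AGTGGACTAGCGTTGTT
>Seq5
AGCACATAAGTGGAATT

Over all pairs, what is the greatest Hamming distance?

Pairwise Hamming distances:
  Seq1 vs Seq2: 8
  Seq1 vs Seq3: 6
  Seq1 vs Seq4: 7
  Seq1 vs Seq5: 6
  Seq2 vs Seq3: 12
  Seq2 vs Seq4: 8
  Seq2 vs Seq5: 9
  Seq3 vs Seq4: 9
  Seq3 vs Seq5: 10
  Seq4 vs Seq5: 9
The largest is 12, between Seq2 and Seq3.

12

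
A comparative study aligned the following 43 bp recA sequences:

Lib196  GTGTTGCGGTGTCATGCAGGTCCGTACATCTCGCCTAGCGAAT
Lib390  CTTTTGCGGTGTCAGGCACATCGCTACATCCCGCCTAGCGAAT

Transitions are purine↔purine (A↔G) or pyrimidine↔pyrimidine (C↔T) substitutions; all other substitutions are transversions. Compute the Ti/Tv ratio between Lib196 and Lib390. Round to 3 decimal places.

Differing sites — 1:G/C (Tv); 3:G/T (Tv); 15:T/G (Tv); 19:G/C (Tv); 20:G/A (Ti); 23:C/G (Tv); 24:G/C (Tv); 31:T/C (Ti).
Of the 8 differences, 2 transitions and 6 transversions, so Ti/Tv = 2/6 = 0.333.

0.333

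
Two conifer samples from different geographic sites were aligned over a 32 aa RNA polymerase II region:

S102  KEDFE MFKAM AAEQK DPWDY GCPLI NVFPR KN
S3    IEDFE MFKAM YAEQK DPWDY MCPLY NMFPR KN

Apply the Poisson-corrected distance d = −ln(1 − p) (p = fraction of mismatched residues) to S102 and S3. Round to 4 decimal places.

Differing sites — 1:K/I; 11:A/Y; 21:G/M; 25:I/Y; 27:V/M.
p = 5/32 = 0.156250.
d = −ln(1 − 0.156250) = −ln(0.843750) = 0.1699.

0.1699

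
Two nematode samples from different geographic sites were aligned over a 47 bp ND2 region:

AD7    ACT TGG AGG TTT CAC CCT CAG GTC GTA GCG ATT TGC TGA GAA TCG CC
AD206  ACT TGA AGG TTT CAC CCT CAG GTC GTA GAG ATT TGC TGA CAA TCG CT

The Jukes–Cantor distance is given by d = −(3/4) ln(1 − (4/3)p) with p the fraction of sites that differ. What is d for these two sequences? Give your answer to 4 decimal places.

Mismatches occur at site 6 (G→A), site 29 (C→A), site 40 (G→C), site 47 (C→T).
p = 4/47 = 0.085106.
d = −0.75 · ln(1 − (4/3)·0.085106) = −0.75 · ln(0.886525) = −0.75 · (-0.120446) = 0.0903.

0.0903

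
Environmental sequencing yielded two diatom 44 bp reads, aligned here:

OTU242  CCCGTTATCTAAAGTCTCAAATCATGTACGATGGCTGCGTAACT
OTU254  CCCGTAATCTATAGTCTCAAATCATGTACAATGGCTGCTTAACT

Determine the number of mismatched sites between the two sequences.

4

Differing sites — 6:T/A; 12:A/T; 30:G/A; 39:G/T.
That gives 4 mismatches out of 44 aligned sites, so the Hamming distance is 4.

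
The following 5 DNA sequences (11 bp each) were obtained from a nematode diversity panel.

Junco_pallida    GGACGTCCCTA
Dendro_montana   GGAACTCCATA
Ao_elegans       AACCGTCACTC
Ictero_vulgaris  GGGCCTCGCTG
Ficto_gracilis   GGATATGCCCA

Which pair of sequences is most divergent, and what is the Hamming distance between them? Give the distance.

Pairwise Hamming distances:
  Junco_pallida vs Dendro_montana: 3
  Junco_pallida vs Ao_elegans: 5
  Junco_pallida vs Ictero_vulgaris: 4
  Junco_pallida vs Ficto_gracilis: 4
  Dendro_montana vs Ao_elegans: 8
  Dendro_montana vs Ictero_vulgaris: 5
  Dendro_montana vs Ficto_gracilis: 5
  Ao_elegans vs Ictero_vulgaris: 6
  Ao_elegans vs Ficto_gracilis: 9
  Ictero_vulgaris vs Ficto_gracilis: 7
The largest is 9, between Ao_elegans and Ficto_gracilis.

9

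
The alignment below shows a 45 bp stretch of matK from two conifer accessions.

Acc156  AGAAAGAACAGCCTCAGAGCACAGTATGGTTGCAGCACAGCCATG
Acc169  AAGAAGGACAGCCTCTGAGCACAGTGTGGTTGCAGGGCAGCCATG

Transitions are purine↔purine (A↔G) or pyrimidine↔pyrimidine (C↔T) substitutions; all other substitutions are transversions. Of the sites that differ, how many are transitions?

5

Mismatches occur at site 2 (G↔A, transition), site 3 (A↔G, transition), site 7 (A↔G, transition), site 16 (A↔T, transversion), site 26 (A↔G, transition), site 36 (C↔G, transversion), site 37 (A↔G, transition).
Of the 7 differences, 5 transitions and 2 transversions, so the answer is 5.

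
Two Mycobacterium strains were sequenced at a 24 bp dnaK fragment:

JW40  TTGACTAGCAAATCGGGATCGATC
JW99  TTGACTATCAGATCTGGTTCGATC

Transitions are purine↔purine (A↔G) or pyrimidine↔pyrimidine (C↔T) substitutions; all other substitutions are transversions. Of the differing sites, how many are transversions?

The sequences differ at positions 8 (G/T, transversion), 11 (A/G, transition), 15 (G/T, transversion), 18 (A/T, transversion).
Of the 4 differences, 1 transition and 3 transversions, so the answer is 3.

3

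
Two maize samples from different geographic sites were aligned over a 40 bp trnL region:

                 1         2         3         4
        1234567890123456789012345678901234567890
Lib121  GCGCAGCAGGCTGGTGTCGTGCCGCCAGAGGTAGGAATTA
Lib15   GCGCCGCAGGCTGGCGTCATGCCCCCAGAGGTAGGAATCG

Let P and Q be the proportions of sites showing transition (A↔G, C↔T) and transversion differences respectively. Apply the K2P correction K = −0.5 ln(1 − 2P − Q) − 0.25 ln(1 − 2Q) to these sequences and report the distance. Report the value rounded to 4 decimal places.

0.1702

Differing sites — 5:A/C (Tv); 15:T/C (Ti); 19:G/A (Ti); 24:G/C (Tv); 39:T/C (Ti); 40:A/G (Ti).
Of the 6 differences, 4 transitions and 2 transversions over 40 sites: P = 4/40 = 0.100000, Q = 2/40 = 0.050000.
d = −0.5·ln(0.750000) − 0.25·ln(0.900000) = −0.5·(-0.287682) − 0.25·(-0.105361) = 0.1702.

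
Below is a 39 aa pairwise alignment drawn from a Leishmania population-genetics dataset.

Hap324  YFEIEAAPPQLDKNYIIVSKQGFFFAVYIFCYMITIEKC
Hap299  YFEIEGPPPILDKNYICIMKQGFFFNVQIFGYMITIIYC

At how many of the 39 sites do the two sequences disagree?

Mismatches occur at site 6 (A→G), site 7 (A→P), site 10 (Q→I), site 17 (I→C), site 18 (V→I), site 19 (S→M), site 26 (A→N), site 28 (Y→Q), site 31 (C→G), site 37 (E→I), site 38 (K→Y).
That gives 11 mismatches out of 39 aligned sites, so the Hamming distance is 11.

11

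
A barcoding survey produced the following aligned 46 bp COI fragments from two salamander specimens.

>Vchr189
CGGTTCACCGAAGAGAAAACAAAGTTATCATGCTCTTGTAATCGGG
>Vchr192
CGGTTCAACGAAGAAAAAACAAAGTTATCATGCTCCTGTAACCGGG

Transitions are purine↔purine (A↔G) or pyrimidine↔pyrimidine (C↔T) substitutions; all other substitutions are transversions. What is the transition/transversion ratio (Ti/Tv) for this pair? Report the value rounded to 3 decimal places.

3.000

Mismatches occur at site 8 (C/A, transversion), site 15 (G/A, transition), site 36 (T/C, transition), site 42 (T/C, transition).
Of the 4 differences, 3 transitions and 1 transversion, so Ti/Tv = 3/1 = 3.000.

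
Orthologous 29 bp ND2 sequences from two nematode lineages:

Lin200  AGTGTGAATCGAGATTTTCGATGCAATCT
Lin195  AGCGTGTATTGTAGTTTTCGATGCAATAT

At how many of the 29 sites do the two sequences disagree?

Differing sites — 3:T/C; 7:A/T; 10:C/T; 12:A/T; 13:G/A; 14:A/G; 28:C/A.
That gives 7 mismatches out of 29 aligned sites, so the Hamming distance is 7.

7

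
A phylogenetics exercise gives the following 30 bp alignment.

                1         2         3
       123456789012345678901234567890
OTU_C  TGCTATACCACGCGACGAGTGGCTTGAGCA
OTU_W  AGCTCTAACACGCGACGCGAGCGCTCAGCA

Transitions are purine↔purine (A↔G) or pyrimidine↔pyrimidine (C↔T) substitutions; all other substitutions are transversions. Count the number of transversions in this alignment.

8

Mismatches occur at site 1 (T↔A, transversion), site 5 (A↔C, transversion), site 8 (C↔A, transversion), site 18 (A↔C, transversion), site 20 (T↔A, transversion), site 22 (G↔C, transversion), site 23 (C↔G, transversion), site 24 (T↔C, transition), site 26 (G↔C, transversion).
Of the 9 differences, 1 transition and 8 transversions, so the answer is 8.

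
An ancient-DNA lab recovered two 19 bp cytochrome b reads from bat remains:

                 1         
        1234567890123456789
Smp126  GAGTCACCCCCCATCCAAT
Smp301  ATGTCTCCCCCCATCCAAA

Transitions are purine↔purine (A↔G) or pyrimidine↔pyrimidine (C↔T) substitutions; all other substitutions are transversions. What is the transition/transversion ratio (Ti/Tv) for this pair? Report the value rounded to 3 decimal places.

Mismatches occur at site 1 (G↔A, transition), site 2 (A↔T, transversion), site 6 (A↔T, transversion), site 19 (T↔A, transversion).
Of the 4 differences, 1 transition and 3 transversions, so Ti/Tv = 1/3 = 0.333.

0.333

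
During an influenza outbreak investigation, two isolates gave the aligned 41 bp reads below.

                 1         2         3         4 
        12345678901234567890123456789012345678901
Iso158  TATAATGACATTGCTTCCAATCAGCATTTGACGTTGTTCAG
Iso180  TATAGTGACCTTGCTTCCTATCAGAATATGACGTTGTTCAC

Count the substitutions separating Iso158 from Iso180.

6

The sequences differ at positions 5 (A/G), 10 (A/C), 19 (A/T), 25 (C/A), 28 (T/A), 41 (G/C).
That gives 6 mismatches out of 41 aligned sites, so the Hamming distance is 6.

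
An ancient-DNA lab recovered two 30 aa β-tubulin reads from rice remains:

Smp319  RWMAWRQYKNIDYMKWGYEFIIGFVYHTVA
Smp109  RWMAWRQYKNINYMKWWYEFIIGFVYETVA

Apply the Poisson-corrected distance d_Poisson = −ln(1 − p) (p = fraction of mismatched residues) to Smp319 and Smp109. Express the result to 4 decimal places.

Mismatches occur at site 12 (D↔N), site 17 (G↔W), site 27 (H↔E).
p = 3/30 = 0.100000.
d = −ln(1 − 0.100000) = −ln(0.900000) = 0.1054.

0.1054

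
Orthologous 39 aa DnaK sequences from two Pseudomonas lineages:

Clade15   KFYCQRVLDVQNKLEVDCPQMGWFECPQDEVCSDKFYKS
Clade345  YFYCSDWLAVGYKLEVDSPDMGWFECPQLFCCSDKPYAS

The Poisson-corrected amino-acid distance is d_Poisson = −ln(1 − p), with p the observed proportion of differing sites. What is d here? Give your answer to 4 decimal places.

0.4447

Mismatches occur at site 1 (K→Y), site 5 (Q→S), site 6 (R→D), site 7 (V→W), site 9 (D→A), site 11 (Q→G), site 12 (N→Y), site 18 (C→S), site 20 (Q→D), site 29 (D→L), site 30 (E→F), site 31 (V→C), site 36 (F→P), site 38 (K→A).
p = 14/39 = 0.358974.
d = −ln(1 − 0.358974) = −ln(0.641026) = 0.4447.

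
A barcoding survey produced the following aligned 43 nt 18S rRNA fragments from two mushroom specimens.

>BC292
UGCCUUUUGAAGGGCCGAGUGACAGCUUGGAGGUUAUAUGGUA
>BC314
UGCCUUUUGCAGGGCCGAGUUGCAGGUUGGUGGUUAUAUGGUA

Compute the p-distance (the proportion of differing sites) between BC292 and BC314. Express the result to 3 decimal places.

0.116

The sequences differ at positions 10 (A/C), 21 (G/U), 22 (A/G), 26 (C/G), 31 (A/U).
There are 5 differences over 43 sites, so p = 5/43 = 0.116.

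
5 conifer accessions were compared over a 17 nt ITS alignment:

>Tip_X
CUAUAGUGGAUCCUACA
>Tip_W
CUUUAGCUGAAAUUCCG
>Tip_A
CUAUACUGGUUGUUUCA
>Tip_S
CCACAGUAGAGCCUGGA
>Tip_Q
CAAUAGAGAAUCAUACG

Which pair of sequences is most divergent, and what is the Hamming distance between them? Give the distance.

Pairwise Hamming distances:
  Tip_X vs Tip_W: 8
  Tip_X vs Tip_A: 5
  Tip_X vs Tip_S: 6
  Tip_X vs Tip_Q: 5
  Tip_W vs Tip_A: 9
  Tip_W vs Tip_S: 11
  Tip_W vs Tip_Q: 9
  Tip_A vs Tip_S: 10
  Tip_A vs Tip_Q: 9
  Tip_S vs Tip_Q: 10
The largest is 11, between Tip_W and Tip_S.

11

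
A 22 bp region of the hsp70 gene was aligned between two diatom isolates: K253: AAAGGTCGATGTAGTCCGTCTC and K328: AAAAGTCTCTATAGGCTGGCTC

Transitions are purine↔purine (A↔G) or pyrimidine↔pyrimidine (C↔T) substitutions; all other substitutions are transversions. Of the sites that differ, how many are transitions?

3

The sequences differ at positions 4 (G/A, transition), 8 (G/T, transversion), 9 (A/C, transversion), 11 (G/A, transition), 15 (T/G, transversion), 17 (C/T, transition), 19 (T/G, transversion).
Of the 7 differences, 3 transitions and 4 transversions, so the answer is 3.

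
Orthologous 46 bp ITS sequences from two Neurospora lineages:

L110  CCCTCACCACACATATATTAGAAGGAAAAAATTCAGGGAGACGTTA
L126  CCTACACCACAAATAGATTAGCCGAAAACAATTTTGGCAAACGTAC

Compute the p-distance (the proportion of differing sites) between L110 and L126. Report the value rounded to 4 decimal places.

0.3043

Mismatches occur at site 3 (C/T), site 4 (T/A), site 12 (C/A), site 16 (T/G), site 22 (A/C), site 23 (A/C), site 25 (G/A), site 29 (A/C), site 34 (C/T), site 35 (A/T), site 38 (G/C), site 40 (G/A), site 45 (T/A), site 46 (A/C).
There are 14 differences over 46 sites, so p = 14/46 = 0.3043.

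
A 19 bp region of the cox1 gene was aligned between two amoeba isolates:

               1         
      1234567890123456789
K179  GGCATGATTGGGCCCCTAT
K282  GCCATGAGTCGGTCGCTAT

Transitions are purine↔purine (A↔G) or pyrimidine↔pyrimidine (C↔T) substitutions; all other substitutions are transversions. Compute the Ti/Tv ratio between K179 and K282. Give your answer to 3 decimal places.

The sequences differ at positions 2 (G/C, transversion), 8 (T/G, transversion), 10 (G/C, transversion), 13 (C/T, transition), 15 (C/G, transversion).
Of the 5 differences, 1 transition and 4 transversions, so Ti/Tv = 1/4 = 0.250.

0.250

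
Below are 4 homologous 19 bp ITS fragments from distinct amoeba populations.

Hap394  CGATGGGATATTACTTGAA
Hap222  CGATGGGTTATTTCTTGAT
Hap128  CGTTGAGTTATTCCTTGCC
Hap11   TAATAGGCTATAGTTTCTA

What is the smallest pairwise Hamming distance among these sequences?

3

Pairwise Hamming distances:
  Hap394 vs Hap222: 3
  Hap394 vs Hap128: 6
  Hap394 vs Hap11: 9
  Hap222 vs Hap128: 5
  Hap222 vs Hap11: 10
  Hap128 vs Hap11: 12
The smallest is 3, between Hap394 and Hap222.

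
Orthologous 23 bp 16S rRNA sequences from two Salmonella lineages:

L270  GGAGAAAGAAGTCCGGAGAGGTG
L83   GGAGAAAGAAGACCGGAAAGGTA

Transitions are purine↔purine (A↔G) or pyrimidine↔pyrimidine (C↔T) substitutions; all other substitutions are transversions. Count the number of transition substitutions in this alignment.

2

Mismatches occur at site 12 (T↔A, transversion), site 18 (G↔A, transition), site 23 (G↔A, transition).
Of the 3 differences, 2 transitions and 1 transversion, so the answer is 2.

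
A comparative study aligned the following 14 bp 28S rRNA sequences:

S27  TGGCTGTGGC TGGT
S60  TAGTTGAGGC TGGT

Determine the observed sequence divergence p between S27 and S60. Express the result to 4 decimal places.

The sequences differ at positions 2 (G/A), 4 (C/T), 7 (T/A).
There are 3 differences over 14 sites, so p = 3/14 = 0.2143.

0.2143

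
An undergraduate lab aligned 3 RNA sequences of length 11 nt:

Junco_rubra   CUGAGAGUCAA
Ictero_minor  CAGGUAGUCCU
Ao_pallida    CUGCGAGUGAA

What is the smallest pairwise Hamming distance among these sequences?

2

Pairwise Hamming distances:
  Junco_rubra vs Ictero_minor: 5
  Junco_rubra vs Ao_pallida: 2
  Ictero_minor vs Ao_pallida: 6
The smallest is 2, between Junco_rubra and Ao_pallida.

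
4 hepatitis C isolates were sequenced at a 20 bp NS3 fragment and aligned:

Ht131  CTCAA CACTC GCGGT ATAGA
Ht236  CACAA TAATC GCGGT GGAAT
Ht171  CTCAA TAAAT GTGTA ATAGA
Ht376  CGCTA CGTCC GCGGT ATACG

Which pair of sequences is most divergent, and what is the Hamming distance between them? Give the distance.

12

Pairwise Hamming distances:
  Ht131 vs Ht236: 7
  Ht131 vs Ht171: 7
  Ht131 vs Ht376: 7
  Ht236 vs Ht171: 10
  Ht236 vs Ht376: 10
  Ht171 vs Ht376: 12
The largest is 12, between Ht171 and Ht376.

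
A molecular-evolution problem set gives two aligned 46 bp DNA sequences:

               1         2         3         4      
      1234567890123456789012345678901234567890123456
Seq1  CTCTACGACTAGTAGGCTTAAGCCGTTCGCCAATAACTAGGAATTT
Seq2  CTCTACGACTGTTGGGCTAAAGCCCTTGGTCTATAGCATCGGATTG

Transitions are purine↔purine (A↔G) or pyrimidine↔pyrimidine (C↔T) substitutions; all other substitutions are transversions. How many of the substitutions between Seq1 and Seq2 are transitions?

5

Differing sites — 11:A/G (Ti); 12:G/T (Tv); 14:A/G (Ti); 19:T/A (Tv); 25:G/C (Tv); 28:C/G (Tv); 30:C/T (Ti); 32:A/T (Tv); 36:A/G (Ti); 38:T/A (Tv); 39:A/T (Tv); 40:G/C (Tv); 42:A/G (Ti); 46:T/G (Tv).
Of the 14 differences, 5 transitions and 9 transversions, so the answer is 5.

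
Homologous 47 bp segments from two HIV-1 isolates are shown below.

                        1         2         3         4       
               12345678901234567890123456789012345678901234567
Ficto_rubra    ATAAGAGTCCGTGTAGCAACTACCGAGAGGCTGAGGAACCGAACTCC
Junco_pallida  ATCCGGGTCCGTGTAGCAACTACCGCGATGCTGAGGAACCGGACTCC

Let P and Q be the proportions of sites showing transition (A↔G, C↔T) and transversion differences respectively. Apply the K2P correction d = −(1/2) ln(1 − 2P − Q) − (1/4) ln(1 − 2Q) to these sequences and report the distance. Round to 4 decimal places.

0.1399

Differing sites — 3:A/C (Tv); 4:A/C (Tv); 6:A/G (Ti); 26:A/C (Tv); 29:G/T (Tv); 42:A/G (Ti).
Of the 6 differences, 2 transitions and 4 transversions over 47 sites: P = 2/47 = 0.042553, Q = 4/47 = 0.085106.
d = −0.5·ln(0.829788) − 0.25·ln(0.829788) = −0.5·(-0.186585) − 0.25·(-0.186585) = 0.1399.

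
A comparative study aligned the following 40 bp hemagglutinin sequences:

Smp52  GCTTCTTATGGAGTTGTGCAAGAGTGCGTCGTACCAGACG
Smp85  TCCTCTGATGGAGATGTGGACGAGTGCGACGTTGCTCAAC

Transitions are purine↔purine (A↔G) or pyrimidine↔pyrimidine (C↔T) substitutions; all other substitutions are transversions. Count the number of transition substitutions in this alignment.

1

Differing sites — 1:G/T (Tv); 3:T/C (Ti); 7:T/G (Tv); 14:T/A (Tv); 19:C/G (Tv); 21:A/C (Tv); 29:T/A (Tv); 33:A/T (Tv); 34:C/G (Tv); 36:A/T (Tv); 37:G/C (Tv); 39:C/A (Tv); 40:G/C (Tv).
Of the 13 differences, 1 transition and 12 transversions, so the answer is 1.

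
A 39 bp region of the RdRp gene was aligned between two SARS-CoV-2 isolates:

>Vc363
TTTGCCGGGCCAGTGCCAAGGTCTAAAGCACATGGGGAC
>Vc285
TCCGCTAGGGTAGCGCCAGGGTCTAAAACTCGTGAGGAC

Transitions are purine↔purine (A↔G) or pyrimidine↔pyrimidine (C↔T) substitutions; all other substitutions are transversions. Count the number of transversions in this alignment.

The sequences differ at positions 2 (T/C, transition), 3 (T/C, transition), 6 (C/T, transition), 7 (G/A, transition), 10 (C/G, transversion), 11 (C/T, transition), 14 (T/C, transition), 19 (A/G, transition), 28 (G/A, transition), 30 (A/T, transversion), 32 (A/G, transition), 35 (G/A, transition).
Of the 12 differences, 10 transitions and 2 transversions, so the answer is 2.

2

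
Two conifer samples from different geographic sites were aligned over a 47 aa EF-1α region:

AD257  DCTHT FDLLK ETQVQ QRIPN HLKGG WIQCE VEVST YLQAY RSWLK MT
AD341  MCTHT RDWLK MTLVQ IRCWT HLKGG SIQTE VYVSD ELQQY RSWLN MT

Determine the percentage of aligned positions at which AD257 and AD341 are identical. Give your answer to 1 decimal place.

66.0%

Differing sites — 1:D/M; 6:F/R; 8:L/W; 11:E/M; 13:Q/L; 16:Q/I; 18:I/C; 19:P/W; 20:N/T; 26:W/S; 29:C/T; 32:E/Y; 35:T/D; 36:Y/E; 39:A/Q; 45:K/N.
31 of the 47 sites match, so the percent identity is 31/47 × 100 = 66.0%.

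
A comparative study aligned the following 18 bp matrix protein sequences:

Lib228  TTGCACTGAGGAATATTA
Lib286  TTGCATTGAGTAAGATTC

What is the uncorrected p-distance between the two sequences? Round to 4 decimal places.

Mismatches occur at site 6 (C→T), site 11 (G→T), site 14 (T→G), site 18 (A→C).
There are 4 differences over 18 sites, so p = 4/18 = 0.2222.

0.2222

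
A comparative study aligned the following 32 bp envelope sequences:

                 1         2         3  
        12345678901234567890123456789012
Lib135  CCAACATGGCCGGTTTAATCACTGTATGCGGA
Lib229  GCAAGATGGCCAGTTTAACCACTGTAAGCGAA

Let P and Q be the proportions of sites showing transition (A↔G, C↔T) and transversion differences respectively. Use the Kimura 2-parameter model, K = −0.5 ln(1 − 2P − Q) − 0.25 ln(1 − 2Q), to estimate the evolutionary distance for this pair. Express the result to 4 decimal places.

Mismatches occur at site 1 (C→G, transversion), site 5 (C→G, transversion), site 12 (G→A, transition), site 19 (T→C, transition), site 27 (T→A, transversion), site 31 (G→A, transition).
Of the 6 differences, 3 transitions and 3 transversions over 32 sites: P = 3/32 = 0.093750, Q = 3/32 = 0.093750.
d = −0.5·ln(0.718750) − 0.25·ln(0.812500) = −0.5·(-0.330242) − 0.25·(-0.207639) = 0.2170.

0.2170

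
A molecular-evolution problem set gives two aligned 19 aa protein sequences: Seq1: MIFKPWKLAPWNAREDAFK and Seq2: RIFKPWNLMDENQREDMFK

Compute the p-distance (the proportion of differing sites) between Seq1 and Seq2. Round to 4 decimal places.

0.3684

Differing sites — 1:M/R; 7:K/N; 9:A/M; 10:P/D; 11:W/E; 13:A/Q; 17:A/M.
There are 7 differences over 19 sites, so p = 7/19 = 0.3684.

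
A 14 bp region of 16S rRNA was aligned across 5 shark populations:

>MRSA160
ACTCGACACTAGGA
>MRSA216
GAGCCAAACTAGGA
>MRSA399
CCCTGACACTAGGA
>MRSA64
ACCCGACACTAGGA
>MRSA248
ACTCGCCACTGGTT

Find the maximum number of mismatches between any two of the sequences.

Pairwise Hamming distances:
  MRSA160 vs MRSA216: 5
  MRSA160 vs MRSA399: 3
  MRSA160 vs MRSA64: 1
  MRSA160 vs MRSA248: 4
  MRSA216 vs MRSA399: 6
  MRSA216 vs MRSA64: 5
  MRSA216 vs MRSA248: 9
  MRSA399 vs MRSA64: 2
  MRSA399 vs MRSA248: 7
  MRSA64 vs MRSA248: 5
The largest is 9, between MRSA216 and MRSA248.

9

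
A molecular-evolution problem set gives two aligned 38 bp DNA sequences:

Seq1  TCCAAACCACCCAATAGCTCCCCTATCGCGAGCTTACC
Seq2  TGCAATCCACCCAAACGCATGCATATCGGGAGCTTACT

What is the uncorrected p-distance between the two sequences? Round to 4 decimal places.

Mismatches occur at site 2 (C/G), site 6 (A/T), site 15 (T/A), site 16 (A/C), site 19 (T/A), site 20 (C/T), site 21 (C/G), site 23 (C/A), site 29 (C/G), site 38 (C/T).
There are 10 differences over 38 sites, so p = 10/38 = 0.2632.

0.2632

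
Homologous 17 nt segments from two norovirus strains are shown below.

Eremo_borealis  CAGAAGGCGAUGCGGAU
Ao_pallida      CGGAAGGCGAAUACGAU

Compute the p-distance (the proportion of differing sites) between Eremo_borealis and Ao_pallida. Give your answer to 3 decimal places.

The sequences differ at positions 2 (A/G), 11 (U/A), 12 (G/U), 13 (C/A), 14 (G/C).
There are 5 differences over 17 sites, so p = 5/17 = 0.294.

0.294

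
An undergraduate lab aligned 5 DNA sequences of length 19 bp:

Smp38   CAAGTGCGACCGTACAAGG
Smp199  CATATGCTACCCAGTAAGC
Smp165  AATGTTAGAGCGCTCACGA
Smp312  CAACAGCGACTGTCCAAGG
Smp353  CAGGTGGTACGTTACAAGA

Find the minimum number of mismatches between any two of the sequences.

4

Pairwise Hamming distances:
  Smp38 vs Smp199: 8
  Smp38 vs Smp165: 9
  Smp38 vs Smp312: 4
  Smp38 vs Smp353: 6
  Smp199 vs Smp165: 12
  Smp199 vs Smp312: 10
  Smp199 vs Smp353: 9
  Smp165 vs Smp312: 12
  Smp165 vs Smp353: 11
  Smp312 vs Smp353: 9
The smallest is 4, between Smp38 and Smp312.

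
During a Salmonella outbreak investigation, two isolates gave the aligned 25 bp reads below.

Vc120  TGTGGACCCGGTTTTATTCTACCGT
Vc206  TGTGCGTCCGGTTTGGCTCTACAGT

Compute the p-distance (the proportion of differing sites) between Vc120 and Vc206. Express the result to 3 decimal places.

0.280

Mismatches occur at site 5 (G→C), site 6 (A→G), site 7 (C→T), site 15 (T→G), site 16 (A→G), site 17 (T→C), site 23 (C→A).
There are 7 differences over 25 sites, so p = 7/25 = 0.280.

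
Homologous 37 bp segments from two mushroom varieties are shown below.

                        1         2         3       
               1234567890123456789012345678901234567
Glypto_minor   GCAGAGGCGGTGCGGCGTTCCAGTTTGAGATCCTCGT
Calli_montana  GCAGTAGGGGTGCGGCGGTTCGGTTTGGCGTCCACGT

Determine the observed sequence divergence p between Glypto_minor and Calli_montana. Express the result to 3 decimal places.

Differing sites — 5:A/T; 6:G/A; 8:C/G; 18:T/G; 20:C/T; 22:A/G; 28:A/G; 29:G/C; 30:A/G; 34:T/A.
There are 10 differences over 37 sites, so p = 10/37 = 0.270.

0.270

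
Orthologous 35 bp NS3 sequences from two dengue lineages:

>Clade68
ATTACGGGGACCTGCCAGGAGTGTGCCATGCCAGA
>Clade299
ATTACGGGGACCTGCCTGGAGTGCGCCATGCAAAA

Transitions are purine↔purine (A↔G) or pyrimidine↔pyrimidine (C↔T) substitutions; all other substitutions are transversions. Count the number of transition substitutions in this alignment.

2

Differing sites — 17:A/T (Tv); 24:T/C (Ti); 32:C/A (Tv); 34:G/A (Ti).
Of the 4 differences, 2 transitions and 2 transversions, so the answer is 2.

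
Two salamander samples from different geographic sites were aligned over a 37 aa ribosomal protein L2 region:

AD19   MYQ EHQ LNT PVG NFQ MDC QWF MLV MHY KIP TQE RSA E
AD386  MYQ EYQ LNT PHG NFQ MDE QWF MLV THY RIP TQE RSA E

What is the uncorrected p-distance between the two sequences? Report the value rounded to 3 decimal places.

0.135

Differing sites — 5:H/Y; 11:V/H; 18:C/E; 25:M/T; 28:K/R.
There are 5 differences over 37 sites, so p = 5/37 = 0.135.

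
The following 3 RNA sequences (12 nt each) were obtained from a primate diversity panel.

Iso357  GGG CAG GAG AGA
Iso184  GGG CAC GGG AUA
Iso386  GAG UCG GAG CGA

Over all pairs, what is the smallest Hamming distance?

Pairwise Hamming distances:
  Iso357 vs Iso184: 3
  Iso357 vs Iso386: 4
  Iso184 vs Iso386: 7
The smallest is 3, between Iso357 and Iso184.

3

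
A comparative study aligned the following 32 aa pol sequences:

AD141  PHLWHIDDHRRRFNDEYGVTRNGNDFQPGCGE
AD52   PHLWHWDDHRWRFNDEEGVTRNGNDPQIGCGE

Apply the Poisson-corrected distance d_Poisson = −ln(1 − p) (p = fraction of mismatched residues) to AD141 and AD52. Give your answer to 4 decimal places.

Mismatches occur at site 6 (I↔W), site 11 (R↔W), site 17 (Y↔E), site 26 (F↔P), site 28 (P↔I).
p = 5/32 = 0.156250.
d = −ln(1 − 0.156250) = −ln(0.843750) = 0.1699.

0.1699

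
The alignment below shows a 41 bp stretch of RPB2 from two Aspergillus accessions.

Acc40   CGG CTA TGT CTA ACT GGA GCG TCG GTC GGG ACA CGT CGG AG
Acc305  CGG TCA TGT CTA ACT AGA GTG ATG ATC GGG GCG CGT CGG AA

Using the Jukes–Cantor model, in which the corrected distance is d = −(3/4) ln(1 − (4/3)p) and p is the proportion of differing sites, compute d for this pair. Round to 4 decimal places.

Differing sites — 4:C/T; 5:T/C; 16:G/A; 20:C/T; 22:T/A; 23:C/T; 25:G/A; 31:A/G; 33:A/G; 41:G/A.
p = 10/41 = 0.243902.
d = −0.75 · ln(1 − (4/3)·0.243902) = −0.75 · ln(0.674797) = −0.75 · (-0.393343) = 0.2950.

0.2950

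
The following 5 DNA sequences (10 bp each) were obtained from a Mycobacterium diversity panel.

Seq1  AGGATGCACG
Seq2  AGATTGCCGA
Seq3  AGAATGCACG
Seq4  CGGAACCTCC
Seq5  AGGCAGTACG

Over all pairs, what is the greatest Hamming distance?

Pairwise Hamming distances:
  Seq1 vs Seq2: 5
  Seq1 vs Seq3: 1
  Seq1 vs Seq4: 5
  Seq1 vs Seq5: 3
  Seq2 vs Seq3: 4
  Seq2 vs Seq4: 8
  Seq2 vs Seq5: 7
  Seq3 vs Seq4: 6
  Seq3 vs Seq5: 4
  Seq4 vs Seq5: 6
The largest is 8, between Seq2 and Seq4.

8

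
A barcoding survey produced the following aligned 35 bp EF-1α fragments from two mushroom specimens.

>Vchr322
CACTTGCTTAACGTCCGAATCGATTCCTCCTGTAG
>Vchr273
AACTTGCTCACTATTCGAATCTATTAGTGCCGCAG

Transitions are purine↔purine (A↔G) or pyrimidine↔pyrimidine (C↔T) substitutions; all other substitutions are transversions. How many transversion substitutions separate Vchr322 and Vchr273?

6

The sequences differ at positions 1 (C/A, transversion), 9 (T/C, transition), 11 (A/C, transversion), 12 (C/T, transition), 13 (G/A, transition), 15 (C/T, transition), 22 (G/T, transversion), 26 (C/A, transversion), 27 (C/G, transversion), 29 (C/G, transversion), 31 (T/C, transition), 33 (T/C, transition).
Of the 12 differences, 6 transitions and 6 transversions, so the answer is 6.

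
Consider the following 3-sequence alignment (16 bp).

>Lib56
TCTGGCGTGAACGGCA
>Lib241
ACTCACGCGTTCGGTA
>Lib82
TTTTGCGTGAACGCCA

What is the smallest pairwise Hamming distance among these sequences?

3

Pairwise Hamming distances:
  Lib56 vs Lib241: 7
  Lib56 vs Lib82: 3
  Lib241 vs Lib82: 9
The smallest is 3, between Lib56 and Lib82.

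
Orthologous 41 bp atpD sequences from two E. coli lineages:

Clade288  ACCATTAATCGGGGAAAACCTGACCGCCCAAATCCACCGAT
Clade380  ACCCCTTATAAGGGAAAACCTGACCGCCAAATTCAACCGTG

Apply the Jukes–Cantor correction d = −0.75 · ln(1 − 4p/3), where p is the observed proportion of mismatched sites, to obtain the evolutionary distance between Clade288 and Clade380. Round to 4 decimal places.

0.2950

The sequences differ at positions 4 (A/C), 5 (T/C), 7 (A/T), 10 (C/A), 11 (G/A), 29 (C/A), 32 (A/T), 35 (C/A), 40 (A/T), 41 (T/G).
p = 10/41 = 0.243902.
d = −0.75 · ln(1 − (4/3)·0.243902) = −0.75 · ln(0.674797) = −0.75 · (-0.393343) = 0.2950.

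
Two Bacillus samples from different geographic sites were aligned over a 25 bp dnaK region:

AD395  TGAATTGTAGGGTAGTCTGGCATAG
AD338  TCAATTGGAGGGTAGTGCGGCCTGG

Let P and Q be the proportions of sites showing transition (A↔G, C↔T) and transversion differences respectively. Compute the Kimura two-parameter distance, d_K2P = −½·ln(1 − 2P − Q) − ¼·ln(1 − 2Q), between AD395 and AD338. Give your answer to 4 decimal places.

0.2892

Mismatches occur at site 2 (G→C, transversion), site 8 (T→G, transversion), site 17 (C→G, transversion), site 18 (T→C, transition), site 22 (A→C, transversion), site 24 (A→G, transition).
Of the 6 differences, 2 transitions and 4 transversions over 25 sites: P = 2/25 = 0.080000, Q = 4/25 = 0.160000.
d = −0.5·ln(0.680000) − 0.25·ln(0.680000) = −0.5·(-0.385662) − 0.25·(-0.385662) = 0.2892.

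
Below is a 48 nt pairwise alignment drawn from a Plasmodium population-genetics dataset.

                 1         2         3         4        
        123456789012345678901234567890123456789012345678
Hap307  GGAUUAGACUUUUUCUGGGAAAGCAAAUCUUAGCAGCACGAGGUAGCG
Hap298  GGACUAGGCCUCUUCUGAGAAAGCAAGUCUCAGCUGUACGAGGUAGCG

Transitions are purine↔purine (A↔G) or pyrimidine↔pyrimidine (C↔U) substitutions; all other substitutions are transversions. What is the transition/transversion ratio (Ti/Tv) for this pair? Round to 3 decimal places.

8.000

The sequences differ at positions 4 (U/C, transition), 8 (A/G, transition), 10 (U/C, transition), 12 (U/C, transition), 18 (G/A, transition), 27 (A/G, transition), 31 (U/C, transition), 35 (A/U, transversion), 37 (C/U, transition).
Of the 9 differences, 8 transitions and 1 transversion, so Ti/Tv = 8/1 = 8.000.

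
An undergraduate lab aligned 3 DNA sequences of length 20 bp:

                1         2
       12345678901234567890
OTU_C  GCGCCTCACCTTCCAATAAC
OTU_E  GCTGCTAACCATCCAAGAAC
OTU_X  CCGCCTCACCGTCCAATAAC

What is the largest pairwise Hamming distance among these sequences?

6

Pairwise Hamming distances:
  OTU_C vs OTU_E: 5
  OTU_C vs OTU_X: 2
  OTU_E vs OTU_X: 6
The largest is 6, between OTU_E and OTU_X.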